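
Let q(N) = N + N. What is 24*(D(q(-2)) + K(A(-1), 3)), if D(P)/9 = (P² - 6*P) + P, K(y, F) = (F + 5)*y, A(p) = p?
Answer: 7584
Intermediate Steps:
K(y, F) = y*(5 + F) (K(y, F) = (5 + F)*y = y*(5 + F))
q(N) = 2*N
D(P) = -45*P + 9*P² (D(P) = 9*((P² - 6*P) + P) = 9*(P² - 5*P) = -45*P + 9*P²)
24*(D(q(-2)) + K(A(-1), 3)) = 24*(9*(2*(-2))*(-5 + 2*(-2)) - (5 + 3)) = 24*(9*(-4)*(-5 - 4) - 1*8) = 24*(9*(-4)*(-9) - 8) = 24*(324 - 8) = 24*316 = 7584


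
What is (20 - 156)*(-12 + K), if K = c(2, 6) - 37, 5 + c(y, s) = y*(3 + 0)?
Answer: 6528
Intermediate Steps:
c(y, s) = -5 + 3*y (c(y, s) = -5 + y*(3 + 0) = -5 + y*3 = -5 + 3*y)
K = -36 (K = (-5 + 3*2) - 37 = (-5 + 6) - 37 = 1 - 37 = -36)
(20 - 156)*(-12 + K) = (20 - 156)*(-12 - 36) = -136*(-48) = 6528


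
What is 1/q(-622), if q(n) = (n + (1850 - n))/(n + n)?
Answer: -622/925 ≈ -0.67243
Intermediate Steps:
q(n) = 925/n (q(n) = 1850/((2*n)) = 1850*(1/(2*n)) = 925/n)
1/q(-622) = 1/(925/(-622)) = 1/(925*(-1/622)) = 1/(-925/622) = -622/925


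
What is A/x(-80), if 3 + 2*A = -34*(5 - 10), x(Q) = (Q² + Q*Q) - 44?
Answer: 167/25512 ≈ 0.0065459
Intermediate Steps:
x(Q) = -44 + 2*Q² (x(Q) = (Q² + Q²) - 44 = 2*Q² - 44 = -44 + 2*Q²)
A = 167/2 (A = -3/2 + (-34*(5 - 10))/2 = -3/2 + (-34*(-5))/2 = -3/2 + (½)*170 = -3/2 + 85 = 167/2 ≈ 83.500)
A/x(-80) = 167/(2*(-44 + 2*(-80)²)) = 167/(2*(-44 + 2*6400)) = 167/(2*(-44 + 12800)) = (167/2)/12756 = (167/2)*(1/12756) = 167/25512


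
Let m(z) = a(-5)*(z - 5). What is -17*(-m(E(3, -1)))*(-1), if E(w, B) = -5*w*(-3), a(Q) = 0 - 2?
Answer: 1360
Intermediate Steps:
a(Q) = -2
E(w, B) = 15*w
m(z) = 10 - 2*z (m(z) = -2*(z - 5) = -2*(-5 + z) = 10 - 2*z)
-17*(-m(E(3, -1)))*(-1) = -17*(-(10 - 30*3))*(-1) = -17*(-(10 - 2*45))*(-1) = -17*(-(10 - 90))*(-1) = -17*(-1*(-80))*(-1) = -1360*(-1) = -17*(-80) = 1360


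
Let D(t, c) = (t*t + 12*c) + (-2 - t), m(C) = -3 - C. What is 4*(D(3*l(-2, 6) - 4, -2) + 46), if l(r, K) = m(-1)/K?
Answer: 200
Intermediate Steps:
l(r, K) = -2/K (l(r, K) = (-3 - 1*(-1))/K = (-3 + 1)/K = -2/K)
D(t, c) = -2 + t² - t + 12*c (D(t, c) = (t² + 12*c) + (-2 - t) = -2 + t² - t + 12*c)
4*(D(3*l(-2, 6) - 4, -2) + 46) = 4*((-2 + (3*(-2/6) - 4)² - (3*(-2/6) - 4) + 12*(-2)) + 46) = 4*((-2 + (3*(-2*⅙) - 4)² - (3*(-2*⅙) - 4) - 24) + 46) = 4*((-2 + (3*(-⅓) - 4)² - (3*(-⅓) - 4) - 24) + 46) = 4*((-2 + (-1 - 4)² - (-1 - 4) - 24) + 46) = 4*((-2 + (-5)² - 1*(-5) - 24) + 46) = 4*((-2 + 25 + 5 - 24) + 46) = 4*(4 + 46) = 4*50 = 200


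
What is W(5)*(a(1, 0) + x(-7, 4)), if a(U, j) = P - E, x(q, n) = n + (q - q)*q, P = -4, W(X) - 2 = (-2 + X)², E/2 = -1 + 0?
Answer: 22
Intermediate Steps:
E = -2 (E = 2*(-1 + 0) = 2*(-1) = -2)
W(X) = 2 + (-2 + X)²
x(q, n) = n (x(q, n) = n + 0*q = n + 0 = n)
a(U, j) = -2 (a(U, j) = -4 - 1*(-2) = -4 + 2 = -2)
W(5)*(a(1, 0) + x(-7, 4)) = (2 + (-2 + 5)²)*(-2 + 4) = (2 + 3²)*2 = (2 + 9)*2 = 11*2 = 22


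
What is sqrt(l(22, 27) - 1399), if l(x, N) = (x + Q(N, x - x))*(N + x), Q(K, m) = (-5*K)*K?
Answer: I*sqrt(178926) ≈ 423.0*I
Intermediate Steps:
Q(K, m) = -5*K**2
l(x, N) = (N + x)*(x - 5*N**2) (l(x, N) = (x - 5*N**2)*(N + x) = (N + x)*(x - 5*N**2))
sqrt(l(22, 27) - 1399) = sqrt((22**2 - 5*27**3 + 27*22 - 5*22*27**2) - 1399) = sqrt((484 - 5*19683 + 594 - 5*22*729) - 1399) = sqrt((484 - 98415 + 594 - 80190) - 1399) = sqrt(-177527 - 1399) = sqrt(-178926) = I*sqrt(178926)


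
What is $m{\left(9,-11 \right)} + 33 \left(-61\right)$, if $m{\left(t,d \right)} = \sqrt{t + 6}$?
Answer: $-2013 + \sqrt{15} \approx -2009.1$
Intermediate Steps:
$m{\left(t,d \right)} = \sqrt{6 + t}$
$m{\left(9,-11 \right)} + 33 \left(-61\right) = \sqrt{6 + 9} + 33 \left(-61\right) = \sqrt{15} - 2013 = -2013 + \sqrt{15}$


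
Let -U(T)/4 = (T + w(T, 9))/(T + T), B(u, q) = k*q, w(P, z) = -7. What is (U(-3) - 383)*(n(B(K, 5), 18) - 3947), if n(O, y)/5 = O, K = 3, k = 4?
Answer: 4497143/3 ≈ 1.4990e+6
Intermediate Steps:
B(u, q) = 4*q
U(T) = -2*(-7 + T)/T (U(T) = -4*(T - 7)/(T + T) = -4*(-7 + T)/(2*T) = -4*(-7 + T)*1/(2*T) = -2*(-7 + T)/T)
n(O, y) = 5*O
(U(-3) - 383)*(n(B(K, 5), 18) - 3947) = ((-2 + 14/(-3)) - 383)*(5*(4*5) - 3947) = ((-2 + 14*(-⅓)) - 383)*(5*20 - 3947) = ((-2 - 14/3) - 383)*(100 - 3947) = (-20/3 - 383)*(-3847) = -1169/3*(-3847) = 4497143/3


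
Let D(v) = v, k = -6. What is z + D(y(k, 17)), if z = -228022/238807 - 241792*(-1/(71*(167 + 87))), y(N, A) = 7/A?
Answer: 470923782899/36606486223 ≈ 12.864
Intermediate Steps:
z = 26814736698/2153322719 (z = -228022*1/238807 - 241792/(254*(-71)) = -228022/238807 - 241792/(-18034) = -228022/238807 - 241792*(-1/18034) = -228022/238807 + 120896/9017 = 26814736698/2153322719 ≈ 12.453)
z + D(y(k, 17)) = 26814736698/2153322719 + 7/17 = 470923782899/36606486223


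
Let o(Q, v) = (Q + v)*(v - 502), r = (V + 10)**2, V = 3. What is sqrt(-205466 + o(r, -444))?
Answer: 42*sqrt(31) ≈ 233.85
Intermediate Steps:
r = 169 (r = (3 + 10)**2 = 13**2 = 169)
o(Q, v) = (-502 + v)*(Q + v) (o(Q, v) = (Q + v)*(-502 + v) = (-502 + v)*(Q + v))
sqrt(-205466 + o(r, -444)) = sqrt(-205466 + ((-444)**2 - 502*169 - 502*(-444) + 169*(-444))) = sqrt(-205466 + (197136 - 84838 + 222888 - 75036)) = sqrt(-205466 + 260150) = sqrt(54684) = 42*sqrt(31)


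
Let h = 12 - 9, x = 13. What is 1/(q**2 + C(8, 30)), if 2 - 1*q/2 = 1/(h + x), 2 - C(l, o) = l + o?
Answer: -64/1343 ≈ -0.047655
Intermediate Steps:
h = 3
C(l, o) = 2 - l - o (C(l, o) = 2 - (l + o) = 2 + (-l - o) = 2 - l - o)
q = 31/8 (q = 4 - 2/(3 + 13) = 4 - 2/16 = 4 - 2*1/16 = 4 - 1/8 = 31/8 ≈ 3.8750)
1/(q**2 + C(8, 30)) = 1/((31/8)**2 + (2 - 1*8 - 1*30)) = 1/(961/64 + (2 - 8 - 30)) = 1/(961/64 - 36) = 1/(-1343/64) = -64/1343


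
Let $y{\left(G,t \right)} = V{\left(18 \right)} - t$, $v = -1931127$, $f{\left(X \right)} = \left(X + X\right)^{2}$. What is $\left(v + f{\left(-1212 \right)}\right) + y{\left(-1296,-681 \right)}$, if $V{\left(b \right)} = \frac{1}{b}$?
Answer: $\frac{71015941}{18} \approx 3.9453 \cdot 10^{6}$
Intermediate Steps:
$f{\left(X \right)} = 4 X^{2}$ ($f{\left(X \right)} = \left(2 X\right)^{2} = 4 X^{2}$)
$y{\left(G,t \right)} = \frac{1}{18} - t$
$\left(v + f{\left(-1212 \right)}\right) + y{\left(-1296,-681 \right)} = \left(-1931127 + 4 \left(-1212\right)^{2}\right) + \left(\frac{1}{18} - -681\right) = \left(-1931127 + 4 \cdot 1468944\right) + \left(\frac{1}{18} + 681\right) = \left(-1931127 + 5875776\right) + \frac{12259}{18} = 3944649 + \frac{12259}{18} = \frac{71015941}{18}$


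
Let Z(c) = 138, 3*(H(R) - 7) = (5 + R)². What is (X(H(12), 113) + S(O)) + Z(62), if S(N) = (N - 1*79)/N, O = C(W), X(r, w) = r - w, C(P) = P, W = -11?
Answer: 4505/33 ≈ 136.52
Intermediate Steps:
H(R) = 7 + (5 + R)²/3
O = -11
S(N) = (-79 + N)/N (S(N) = (N - 79)/N = (-79 + N)/N)
(X(H(12), 113) + S(O)) + Z(62) = (((7 + (5 + 12)²/3) - 1*113) + (-79 - 11)/(-11)) + 138 = (((7 + (⅓)*17²) - 113) - 1/11*(-90)) + 138 = (((7 + (⅓)*289) - 113) + 90/11) + 138 = (((7 + 289/3) - 113) + 90/11) + 138 = ((310/3 - 113) + 90/11) + 138 = (-29/3 + 90/11) + 138 = -49/33 + 138 = 4505/33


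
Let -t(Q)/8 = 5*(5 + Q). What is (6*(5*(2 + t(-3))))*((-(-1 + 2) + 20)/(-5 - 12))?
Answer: 44460/17 ≈ 2615.3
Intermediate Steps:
t(Q) = -200 - 40*Q (t(Q) = -40*(5 + Q) = -8*(25 + 5*Q) = -200 - 40*Q)
(6*(5*(2 + t(-3))))*((-(-1 + 2) + 20)/(-5 - 12)) = (6*(5*(2 + (-200 - 40*(-3)))))*((-(-1 + 2) + 20)/(-5 - 12)) = (6*(5*(2 + (-200 + 120))))*((-1*1 + 20)/(-17)) = (6*(5*(2 - 80)))*((-1 + 20)*(-1/17)) = (6*(5*(-78)))*(19*(-1/17)) = (6*(-390))*(-19/17) = -2340*(-19/17) = 44460/17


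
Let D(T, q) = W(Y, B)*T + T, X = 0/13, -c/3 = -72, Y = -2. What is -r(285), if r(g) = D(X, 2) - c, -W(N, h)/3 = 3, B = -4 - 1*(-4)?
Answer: 216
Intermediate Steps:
c = 216 (c = -3*(-72) = 216)
B = 0 (B = -4 + 4 = 0)
X = 0 (X = 0*(1/13) = 0)
W(N, h) = -9 (W(N, h) = -3*3 = -9)
D(T, q) = -8*T (D(T, q) = -9*T + T = -8*T)
r(g) = -216 (r(g) = -8*0 - 1*216 = 0 - 216 = -216)
-r(285) = -1*(-216) = 216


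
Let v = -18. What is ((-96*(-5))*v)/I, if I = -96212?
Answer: 2160/24053 ≈ 0.089802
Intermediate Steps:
((-96*(-5))*v)/I = (-96*(-5)*(-18))/(-96212) = (-32*(-15)*(-18))*(-1/96212) = (480*(-18))*(-1/96212) = -8640*(-1/96212) = 2160/24053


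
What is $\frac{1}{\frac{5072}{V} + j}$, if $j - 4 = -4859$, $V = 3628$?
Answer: $- \frac{907}{4402217} \approx -0.00020603$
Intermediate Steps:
$j = -4855$ ($j = 4 - 4859 = -4855$)
$\frac{1}{\frac{5072}{V} + j} = \frac{1}{\frac{5072}{3628} - 4855} = \frac{1}{5072 \cdot \frac{1}{3628} - 4855} = \frac{1}{\frac{1268}{907} - 4855} = \frac{1}{- \frac{4402217}{907}} = - \frac{907}{4402217}$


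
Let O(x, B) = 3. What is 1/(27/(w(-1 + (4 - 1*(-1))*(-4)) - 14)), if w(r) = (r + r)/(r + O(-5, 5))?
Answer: -35/81 ≈ -0.43210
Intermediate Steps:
w(r) = 2*r/(3 + r) (w(r) = (r + r)/(r + 3) = (2*r)/(3 + r) = 2*r/(3 + r))
1/(27/(w(-1 + (4 - 1*(-1))*(-4)) - 14)) = 1/(27/(2*(-1 + (4 - 1*(-1))*(-4))/(3 + (-1 + (4 - 1*(-1))*(-4))) - 14)) = 1/(27/(2*(-1 + (4 + 1)*(-4))/(3 + (-1 + (4 + 1)*(-4))) - 14)) = 1/(27/(2*(-1 + 5*(-4))/(3 + (-1 + 5*(-4))) - 14)) = 1/(27/(2*(-1 - 20)/(3 + (-1 - 20)) - 14)) = 1/(27/(2*(-21)/(3 - 21) - 14)) = 1/(27/(2*(-21)/(-18) - 14)) = 1/(27/(2*(-21)*(-1/18) - 14)) = 1/(27/(7/3 - 14)) = 1/(27/(-35/3)) = 1/(27*(-3/35)) = 1/(-81/35) = -35/81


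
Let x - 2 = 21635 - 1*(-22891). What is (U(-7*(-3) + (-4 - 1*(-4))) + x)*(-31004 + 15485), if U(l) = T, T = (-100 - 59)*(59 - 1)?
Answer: -547913814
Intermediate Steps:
x = 44528 (x = 2 + (21635 - 1*(-22891)) = 2 + (21635 + 22891) = 2 + 44526 = 44528)
T = -9222 (T = -159*58 = -9222)
U(l) = -9222
(U(-7*(-3) + (-4 - 1*(-4))) + x)*(-31004 + 15485) = (-9222 + 44528)*(-31004 + 15485) = 35306*(-15519) = -547913814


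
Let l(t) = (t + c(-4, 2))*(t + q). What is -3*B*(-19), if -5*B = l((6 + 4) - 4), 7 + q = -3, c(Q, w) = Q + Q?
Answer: -456/5 ≈ -91.200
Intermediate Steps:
c(Q, w) = 2*Q
q = -10 (q = -7 - 3 = -10)
l(t) = (-10 + t)*(-8 + t) (l(t) = (t + 2*(-4))*(t - 10) = (t - 8)*(-10 + t) = (-8 + t)*(-10 + t) = (-10 + t)*(-8 + t))
B = -8/5 (B = -(80 + ((6 + 4) - 4)² - 18*((6 + 4) - 4))/5 = -(80 + (10 - 4)² - 18*(10 - 4))/5 = -(80 + 6² - 18*6)/5 = -(80 + 36 - 108)/5 = -⅕*8 = -8/5 ≈ -1.6000)
-3*B*(-19) = -3*(-8/5)*(-19) = (24/5)*(-19) = -456/5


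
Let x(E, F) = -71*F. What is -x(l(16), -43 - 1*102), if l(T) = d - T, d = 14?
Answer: -10295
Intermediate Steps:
l(T) = 14 - T
-x(l(16), -43 - 1*102) = -(-71)*(-43 - 1*102) = -(-71)*(-43 - 102) = -(-71)*(-145) = -1*10295 = -10295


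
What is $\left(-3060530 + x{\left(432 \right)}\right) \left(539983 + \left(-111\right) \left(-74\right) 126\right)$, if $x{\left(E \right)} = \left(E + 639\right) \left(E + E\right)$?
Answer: $-3362804785142$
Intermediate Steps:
$x{\left(E \right)} = 2 E \left(639 + E\right)$ ($x{\left(E \right)} = \left(639 + E\right) 2 E = 2 E \left(639 + E\right)$)
$\left(-3060530 + x{\left(432 \right)}\right) \left(539983 + \left(-111\right) \left(-74\right) 126\right) = \left(-3060530 + 2 \cdot 432 \left(639 + 432\right)\right) \left(539983 + \left(-111\right) \left(-74\right) 126\right) = \left(-3060530 + 2 \cdot 432 \cdot 1071\right) \left(539983 + 8214 \cdot 126\right) = \left(-3060530 + 925344\right) \left(539983 + 1034964\right) = \left(-2135186\right) 1574947 = -3362804785142$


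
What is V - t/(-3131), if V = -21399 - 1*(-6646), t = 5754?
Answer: -46185889/3131 ≈ -14751.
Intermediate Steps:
V = -14753 (V = -21399 + 6646 = -14753)
V - t/(-3131) = -14753 - 5754/(-3131) = -14753 - 5754*(-1)/3131 = -14753 - 1*(-5754/3131) = -14753 + 5754/3131 = -46185889/3131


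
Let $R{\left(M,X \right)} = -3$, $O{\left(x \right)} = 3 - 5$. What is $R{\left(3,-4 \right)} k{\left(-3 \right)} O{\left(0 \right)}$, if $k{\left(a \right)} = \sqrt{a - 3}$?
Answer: $6 i \sqrt{6} \approx 14.697 i$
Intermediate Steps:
$O{\left(x \right)} = -2$ ($O{\left(x \right)} = 3 - 5 = -2$)
$k{\left(a \right)} = \sqrt{-3 + a}$
$R{\left(3,-4 \right)} k{\left(-3 \right)} O{\left(0 \right)} = - 3 \sqrt{-3 - 3} \left(-2\right) = - 3 \sqrt{-6} \left(-2\right) = - 3 i \sqrt{6} \left(-2\right) = 6 i \sqrt{6}$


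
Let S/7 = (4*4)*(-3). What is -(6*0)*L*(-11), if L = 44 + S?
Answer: 0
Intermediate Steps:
S = -336 (S = 7*((4*4)*(-3)) = 7*(16*(-3)) = 7*(-48) = -336)
L = -292 (L = 44 - 336 = -292)
-(6*0)*L*(-11) = -(6*0)*(-292)*(-11) = -0*(-292)*(-11) = -0*(-11) = -1*0 = 0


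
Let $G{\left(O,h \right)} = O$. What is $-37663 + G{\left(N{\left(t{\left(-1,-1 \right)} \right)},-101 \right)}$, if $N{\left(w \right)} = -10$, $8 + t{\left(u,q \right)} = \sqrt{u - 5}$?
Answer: $-37673$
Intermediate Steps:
$t{\left(u,q \right)} = -8 + \sqrt{-5 + u}$ ($t{\left(u,q \right)} = -8 + \sqrt{u - 5} = -8 + \sqrt{-5 + u}$)
$-37663 + G{\left(N{\left(t{\left(-1,-1 \right)} \right)},-101 \right)} = -37663 - 10 = -37673$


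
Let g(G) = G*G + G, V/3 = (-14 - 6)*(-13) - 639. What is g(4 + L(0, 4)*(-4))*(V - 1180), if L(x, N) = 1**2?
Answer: 0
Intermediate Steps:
L(x, N) = 1
V = -1137 (V = 3*((-14 - 6)*(-13) - 639) = 3*(-20*(-13) - 639) = 3*(260 - 639) = 3*(-379) = -1137)
g(G) = G + G**2 (g(G) = G**2 + G = G + G**2)
g(4 + L(0, 4)*(-4))*(V - 1180) = ((4 + 1*(-4))*(1 + (4 + 1*(-4))))*(-1137 - 1180) = ((4 - 4)*(1 + (4 - 4)))*(-2317) = (0*(1 + 0))*(-2317) = (0*1)*(-2317) = 0*(-2317) = 0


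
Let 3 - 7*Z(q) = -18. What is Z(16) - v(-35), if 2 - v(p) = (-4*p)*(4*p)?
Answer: -19599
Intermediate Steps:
Z(q) = 3 (Z(q) = 3/7 - ⅐*(-18) = 3/7 + 18/7 = 3)
v(p) = 2 + 16*p² (v(p) = 2 - (-4*p)*4*p = 2 - (-16)*p² = 2 + 16*p²)
Z(16) - v(-35) = 3 - (2 + 16*(-35)²) = 3 - (2 + 16*1225) = 3 - (2 + 19600) = 3 - 1*19602 = 3 - 19602 = -19599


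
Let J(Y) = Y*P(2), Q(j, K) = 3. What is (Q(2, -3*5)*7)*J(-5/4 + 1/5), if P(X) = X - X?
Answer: 0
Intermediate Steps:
P(X) = 0
J(Y) = 0 (J(Y) = Y*0 = 0)
(Q(2, -3*5)*7)*J(-5/4 + 1/5) = (3*7)*0 = 21*0 = 0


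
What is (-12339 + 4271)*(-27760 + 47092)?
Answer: -155970576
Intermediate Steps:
(-12339 + 4271)*(-27760 + 47092) = -8068*19332 = -155970576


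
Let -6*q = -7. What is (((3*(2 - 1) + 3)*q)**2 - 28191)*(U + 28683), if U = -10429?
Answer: -513704068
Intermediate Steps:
q = 7/6 (q = -1/6*(-7) = 7/6 ≈ 1.1667)
(((3*(2 - 1) + 3)*q)**2 - 28191)*(U + 28683) = (((3*(2 - 1) + 3)*(7/6))**2 - 28191)*(-10429 + 28683) = (((3*1 + 3)*(7/6))**2 - 28191)*18254 = (((3 + 3)*(7/6))**2 - 28191)*18254 = ((6*(7/6))**2 - 28191)*18254 = (7**2 - 28191)*18254 = (49 - 28191)*18254 = -28142*18254 = -513704068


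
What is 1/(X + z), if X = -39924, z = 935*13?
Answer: -1/27769 ≈ -3.6011e-5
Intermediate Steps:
z = 12155
1/(X + z) = 1/(-39924 + 12155) = 1/(-27769) = -1/27769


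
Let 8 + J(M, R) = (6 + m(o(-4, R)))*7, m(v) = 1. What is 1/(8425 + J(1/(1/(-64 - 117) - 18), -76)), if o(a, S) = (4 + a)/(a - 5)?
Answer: 1/8466 ≈ 0.00011812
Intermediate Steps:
o(a, S) = (4 + a)/(-5 + a)
J(M, R) = 41 (J(M, R) = -8 + (6 + 1)*7 = -8 + 7*7 = -8 + 49 = 41)
1/(8425 + J(1/(1/(-64 - 117) - 18), -76)) = 1/(8425 + 41) = 1/8466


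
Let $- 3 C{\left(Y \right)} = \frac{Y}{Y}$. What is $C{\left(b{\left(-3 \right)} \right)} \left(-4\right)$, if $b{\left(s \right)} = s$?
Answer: $\frac{4}{3} \approx 1.3333$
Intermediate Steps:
$C{\left(Y \right)} = - \frac{1}{3}$ ($C{\left(Y \right)} = - \frac{Y \frac{1}{Y}}{3} = \left(- \frac{1}{3}\right) 1 = - \frac{1}{3}$)
$C{\left(b{\left(-3 \right)} \right)} \left(-4\right) = \left(- \frac{1}{3}\right) \left(-4\right) = \frac{4}{3}$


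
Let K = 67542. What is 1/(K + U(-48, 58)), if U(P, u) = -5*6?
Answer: 1/67512 ≈ 1.4812e-5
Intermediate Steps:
U(P, u) = -30
1/(K + U(-48, 58)) = 1/(67542 - 30) = 1/67512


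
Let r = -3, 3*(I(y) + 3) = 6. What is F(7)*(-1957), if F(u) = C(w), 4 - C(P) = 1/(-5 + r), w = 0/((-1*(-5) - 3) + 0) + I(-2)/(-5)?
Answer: -64581/8 ≈ -8072.6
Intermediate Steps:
I(y) = -1 (I(y) = -3 + (⅓)*6 = -3 + 2 = -1)
w = ⅕ (w = 0/((-1*(-5) - 3) + 0) - 1/(-5) = 0/((5 - 3) + 0) - 1*(-⅕) = 0/(2 + 0) + ⅕ = 0/2 + ⅕ = 0*(½) + ⅕ = 0 + ⅕ = ⅕ ≈ 0.20000)
C(P) = 33/8 (C(P) = 4 - 1/(-5 - 3) = 4 - 1/(-8) = 4 - 1*(-⅛) = 4 + ⅛ = 33/8)
F(u) = 33/8
F(7)*(-1957) = (33/8)*(-1957) = -64581/8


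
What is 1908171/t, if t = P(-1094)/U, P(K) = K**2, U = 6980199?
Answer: 13319413306029/1196836 ≈ 1.1129e+7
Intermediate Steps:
t = 1196836/6980199 (t = (-1094)**2/6980199 = 1196836*(1/6980199) = 1196836/6980199 ≈ 0.17146)
1908171/t = 1908171/(1196836/6980199) = 1908171*(6980199/1196836) = 13319413306029/1196836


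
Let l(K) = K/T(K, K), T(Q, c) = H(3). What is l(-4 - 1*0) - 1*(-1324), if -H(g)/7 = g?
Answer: 27808/21 ≈ 1324.2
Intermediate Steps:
H(g) = -7*g
T(Q, c) = -21 (T(Q, c) = -7*3 = -21)
l(K) = -K/21 (l(K) = K/(-21) = K*(-1/21) = -K/21)
l(-4 - 1*0) - 1*(-1324) = -(-4 - 1*0)/21 - 1*(-1324) = -(-4 + 0)/21 + 1324 = -1/21*(-4) + 1324 = 4/21 + 1324 = 27808/21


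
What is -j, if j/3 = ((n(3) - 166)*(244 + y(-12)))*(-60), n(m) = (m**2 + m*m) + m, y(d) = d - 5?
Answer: -5924700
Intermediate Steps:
y(d) = -5 + d
n(m) = m + 2*m**2 (n(m) = (m**2 + m**2) + m = 2*m**2 + m = m + 2*m**2)
j = 5924700 (j = 3*(((3*(1 + 2*3) - 166)*(244 + (-5 - 12)))*(-60)) = 3*(((3*(1 + 6) - 166)*(244 - 17))*(-60)) = 3*(((3*7 - 166)*227)*(-60)) = 3*(((21 - 166)*227)*(-60)) = 3*(-145*227*(-60)) = 3*(-32915*(-60)) = 3*1974900 = 5924700)
-j = -1*5924700 = -5924700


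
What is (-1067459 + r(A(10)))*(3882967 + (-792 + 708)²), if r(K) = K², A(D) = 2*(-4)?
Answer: -4152191100085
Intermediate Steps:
A(D) = -8
(-1067459 + r(A(10)))*(3882967 + (-792 + 708)²) = (-1067459 + (-8)²)*(3882967 + (-792 + 708)²) = (-1067459 + 64)*(3882967 + (-84)²) = -1067395*(3882967 + 7056) = -1067395*3890023 = -4152191100085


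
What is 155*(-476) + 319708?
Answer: 245928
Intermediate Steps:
155*(-476) + 319708 = -73780 + 319708 = 245928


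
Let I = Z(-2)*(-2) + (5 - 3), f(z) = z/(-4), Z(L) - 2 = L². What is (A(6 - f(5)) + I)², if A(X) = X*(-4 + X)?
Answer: 47089/256 ≈ 183.94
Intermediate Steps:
Z(L) = 2 + L²
f(z) = -z/4 (f(z) = z*(-¼) = -z/4)
I = -10 (I = (2 + (-2)²)*(-2) + (5 - 3) = (2 + 4)*(-2) + 2 = 6*(-2) + 2 = -12 + 2 = -10)
(A(6 - f(5)) + I)² = ((6 - (-1)*5/4)*(-4 + (6 - (-1)*5/4)) - 10)² = ((6 - 1*(-5/4))*(-4 + (6 - 1*(-5/4))) - 10)² = ((6 + 5/4)*(-4 + (6 + 5/4)) - 10)² = (29*(-4 + 29/4)/4 - 10)² = ((29/4)*(13/4) - 10)² = (377/16 - 10)² = (217/16)² = 47089/256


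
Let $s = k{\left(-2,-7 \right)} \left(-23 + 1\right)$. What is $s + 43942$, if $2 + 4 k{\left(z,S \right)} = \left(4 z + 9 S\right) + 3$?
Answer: $44327$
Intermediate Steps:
$k{\left(z,S \right)} = \frac{1}{4} + z + \frac{9 S}{4}$ ($k{\left(z,S \right)} = - \frac{1}{2} + \frac{\left(4 z + 9 S\right) + 3}{4} = - \frac{1}{2} + \frac{3 + 4 z + 9 S}{4} = - \frac{1}{2} + \left(\frac{3}{4} + z + \frac{9 S}{4}\right) = \frac{1}{4} + z + \frac{9 S}{4}$)
$s = 385$ ($s = \left(\frac{1}{4} - 2 + \frac{9}{4} \left(-7\right)\right) \left(-23 + 1\right) = \left(\frac{1}{4} - 2 - \frac{63}{4}\right) \left(-22\right) = \left(- \frac{35}{2}\right) \left(-22\right) = 385$)
$s + 43942 = 385 + 43942 = 44327$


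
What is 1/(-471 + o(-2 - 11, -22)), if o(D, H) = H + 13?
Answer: -1/480 ≈ -0.0020833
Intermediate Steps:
o(D, H) = 13 + H
1/(-471 + o(-2 - 11, -22)) = 1/(-471 + (13 - 22)) = 1/(-471 - 9) = 1/(-480) = -1/480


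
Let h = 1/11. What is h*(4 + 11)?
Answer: 15/11 ≈ 1.3636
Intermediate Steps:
h = 1/11 ≈ 0.090909
h*(4 + 11) = (4 + 11)/11 = (1/11)*15 = 15/11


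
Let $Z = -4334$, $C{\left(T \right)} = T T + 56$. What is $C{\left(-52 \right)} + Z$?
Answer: $-1574$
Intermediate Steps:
$C{\left(T \right)} = 56 + T^{2}$ ($C{\left(T \right)} = T^{2} + 56 = 56 + T^{2}$)
$C{\left(-52 \right)} + Z = \left(56 + \left(-52\right)^{2}\right) - 4334 = \left(56 + 2704\right) - 4334 = 2760 - 4334 = -1574$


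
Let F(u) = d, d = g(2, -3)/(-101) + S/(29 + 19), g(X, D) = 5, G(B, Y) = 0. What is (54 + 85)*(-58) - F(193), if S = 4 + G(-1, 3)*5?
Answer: -9771185/1212 ≈ -8062.0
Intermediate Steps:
S = 4 (S = 4 + 0*5 = 4 + 0 = 4)
d = 41/1212 (d = 5/(-101) + 4/(29 + 19) = 5*(-1/101) + 4/48 = -5/101 + 4*(1/48) = -5/101 + 1/12 = 41/1212 ≈ 0.033828)
F(u) = 41/1212
(54 + 85)*(-58) - F(193) = (54 + 85)*(-58) - 1*41/1212 = 139*(-58) - 41/1212 = -8062 - 41/1212 = -9771185/1212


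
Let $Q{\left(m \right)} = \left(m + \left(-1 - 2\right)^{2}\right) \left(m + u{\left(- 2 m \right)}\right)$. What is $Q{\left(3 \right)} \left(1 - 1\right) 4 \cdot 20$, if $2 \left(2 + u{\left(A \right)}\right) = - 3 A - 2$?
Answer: $0$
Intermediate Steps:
$u{\left(A \right)} = -3 - \frac{3 A}{2}$ ($u{\left(A \right)} = -2 + \frac{- 3 A - 2}{2} = -2 + \frac{-2 - 3 A}{2} = -2 - \left(1 + \frac{3 A}{2}\right) = -3 - \frac{3 A}{2}$)
$Q{\left(m \right)} = \left(-3 + 4 m\right) \left(9 + m\right)$ ($Q{\left(m \right)} = \left(m + \left(-1 - 2\right)^{2}\right) \left(m - \left(3 + \frac{3 \left(- 2 m\right)}{2}\right)\right) = \left(m + \left(-3\right)^{2}\right) \left(m + \left(-3 + 3 m\right)\right) = \left(m + 9\right) \left(-3 + 4 m\right) = \left(9 + m\right) \left(-3 + 4 m\right) = \left(-3 + 4 m\right) \left(9 + m\right)$)
$Q{\left(3 \right)} \left(1 - 1\right) 4 \cdot 20 = \left(-27 + 4 \cdot 3^{2} + 33 \cdot 3\right) \left(1 - 1\right) 4 \cdot 20 = \left(-27 + 4 \cdot 9 + 99\right) 0 \cdot 4 \cdot 20 = \left(-27 + 36 + 99\right) 0 \cdot 20 = 108 \cdot 0 \cdot 20 = 0 \cdot 20 = 0$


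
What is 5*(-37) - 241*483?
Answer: -116588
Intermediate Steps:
5*(-37) - 241*483 = -185 - 116403 = -116588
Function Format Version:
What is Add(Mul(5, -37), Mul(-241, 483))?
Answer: -116588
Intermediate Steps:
Add(Mul(5, -37), Mul(-241, 483)) = Add(-185, -116403) = -116588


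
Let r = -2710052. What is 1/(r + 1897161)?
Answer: -1/812891 ≈ -1.2302e-6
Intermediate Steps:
1/(r + 1897161) = 1/(-2710052 + 1897161) = 1/(-812891) = -1/812891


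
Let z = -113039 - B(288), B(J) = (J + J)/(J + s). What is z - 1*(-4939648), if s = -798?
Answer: 410261861/85 ≈ 4.8266e+6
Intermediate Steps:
B(J) = 2*J/(-798 + J) (B(J) = (J + J)/(J - 798) = (2*J)/(-798 + J) = 2*J/(-798 + J))
z = -9608219/85 (z = -113039 - 2*288/(-798 + 288) = -113039 - 2*288/(-510) = -113039 - 2*288*(-1)/510 = -113039 - 1*(-96/85) = -113039 + 96/85 = -9608219/85 ≈ -1.1304e+5)
z - 1*(-4939648) = -9608219/85 - 1*(-4939648) = -9608219/85 + 4939648 = 410261861/85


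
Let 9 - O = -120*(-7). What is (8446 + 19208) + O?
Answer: 26823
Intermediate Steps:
O = -831 (O = 9 - (-120)*(-7) = 9 - 1*840 = 9 - 840 = -831)
(8446 + 19208) + O = (8446 + 19208) - 831 = 27654 - 831 = 26823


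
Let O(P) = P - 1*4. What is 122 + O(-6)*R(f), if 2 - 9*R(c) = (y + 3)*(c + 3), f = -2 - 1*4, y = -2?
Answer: 1048/9 ≈ 116.44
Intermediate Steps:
O(P) = -4 + P (O(P) = P - 4 = -4 + P)
f = -6 (f = -2 - 4 = -6)
R(c) = -1/9 - c/9 (R(c) = 2/9 - (-2 + 3)*(c + 3)/9 = 2/9 - (3 + c)/9 = 2/9 + (-1/3 - c/9) = -1/9 - c/9)
122 + O(-6)*R(f) = 122 + (-4 - 6)*(-1/9 - 1/9*(-6)) = 122 - 10*(-1/9 + 2/3) = 122 - 10*5/9 = 122 - 50/9 = 1048/9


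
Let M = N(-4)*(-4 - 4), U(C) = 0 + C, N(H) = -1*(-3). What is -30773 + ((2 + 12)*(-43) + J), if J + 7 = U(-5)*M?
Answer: -31262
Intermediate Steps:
N(H) = 3
U(C) = C
M = -24 (M = 3*(-4 - 4) = 3*(-8) = -24)
J = 113 (J = -7 - 5*(-24) = -7 + 120 = 113)
-30773 + ((2 + 12)*(-43) + J) = -30773 + ((2 + 12)*(-43) + 113) = -30773 + (14*(-43) + 113) = -30773 + (-602 + 113) = -30773 - 489 = -31262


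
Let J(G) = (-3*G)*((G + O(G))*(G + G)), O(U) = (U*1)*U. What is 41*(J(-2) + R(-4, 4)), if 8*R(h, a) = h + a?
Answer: -1968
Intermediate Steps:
R(h, a) = a/8 + h/8 (R(h, a) = (h + a)/8 = (a + h)/8 = a/8 + h/8)
O(U) = U² (O(U) = U*U = U²)
J(G) = -6*G²*(G + G²) (J(G) = (-3*G)*((G + G²)*(G + G)) = (-3*G)*((G + G²)*(2*G)) = (-3*G)*(2*G*(G + G²)) = -6*G²*(G + G²))
41*(J(-2) + R(-4, 4)) = 41*(6*(-2)³*(-1 - 1*(-2)) + ((⅛)*4 + (⅛)*(-4))) = 41*(6*(-8)*(-1 + 2) + (½ - ½)) = 41*(6*(-8)*1 + 0) = 41*(-48 + 0) = 41*(-48) = -1968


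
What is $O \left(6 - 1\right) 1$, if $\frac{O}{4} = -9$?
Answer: $-180$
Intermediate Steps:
$O = -36$ ($O = 4 \left(-9\right) = -36$)
$O \left(6 - 1\right) 1 = - 36 \left(6 - 1\right) 1 = \left(-36\right) 5 \cdot 1 = \left(-180\right) 1 = -180$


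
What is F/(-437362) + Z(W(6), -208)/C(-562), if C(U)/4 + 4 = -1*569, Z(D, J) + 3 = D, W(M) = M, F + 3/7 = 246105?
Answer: -659614391/1169505988 ≈ -0.56401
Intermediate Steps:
F = 1722732/7 (F = -3/7 + 246105 = 1722732/7 ≈ 2.4610e+5)
Z(D, J) = -3 + D
C(U) = -2292 (C(U) = -16 + 4*(-1*569) = -16 + 4*(-569) = -16 - 2276 = -2292)
F/(-437362) + Z(W(6), -208)/C(-562) = (1722732/7)/(-437362) + (-3 + 6)/(-2292) = (1722732/7)*(-1/437362) + 3*(-1/2292) = -861366/1530767 - 1/764 = -659614391/1169505988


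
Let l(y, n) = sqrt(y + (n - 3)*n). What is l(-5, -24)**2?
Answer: 643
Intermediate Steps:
l(y, n) = sqrt(y + n*(-3 + n)) (l(y, n) = sqrt(y + (-3 + n)*n) = sqrt(y + n*(-3 + n)))
l(-5, -24)**2 = (sqrt(-5 + (-24)**2 - 3*(-24)))**2 = (sqrt(-5 + 576 + 72))**2 = (sqrt(643))**2 = 643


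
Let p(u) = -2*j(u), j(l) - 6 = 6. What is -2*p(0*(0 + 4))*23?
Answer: 1104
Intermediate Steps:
j(l) = 12 (j(l) = 6 + 6 = 12)
p(u) = -24 (p(u) = -2*12 = -24)
-2*p(0*(0 + 4))*23 = -2*(-24)*23 = 48*23 = 1104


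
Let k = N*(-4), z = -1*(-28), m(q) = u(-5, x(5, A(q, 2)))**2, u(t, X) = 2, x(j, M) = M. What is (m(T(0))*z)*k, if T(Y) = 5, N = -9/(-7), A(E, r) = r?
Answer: -576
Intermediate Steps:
N = 9/7 (N = -9*(-1/7) = 9/7 ≈ 1.2857)
m(q) = 4 (m(q) = 2**2 = 4)
z = 28
k = -36/7 (k = (9/7)*(-4) = -36/7 ≈ -5.1429)
(m(T(0))*z)*k = (4*28)*(-36/7) = 112*(-36/7) = -576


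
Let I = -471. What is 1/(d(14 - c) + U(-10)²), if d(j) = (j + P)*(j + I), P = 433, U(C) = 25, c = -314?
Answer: -1/108198 ≈ -9.2423e-6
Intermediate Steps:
d(j) = (-471 + j)*(433 + j) (d(j) = (j + 433)*(j - 471) = (433 + j)*(-471 + j) = (-471 + j)*(433 + j))
1/(d(14 - c) + U(-10)²) = 1/((-203943 + (14 - 1*(-314))² - 38*(14 - 1*(-314))) + 25²) = 1/((-203943 + (14 + 314)² - 38*(14 + 314)) + 625) = 1/((-203943 + 328² - 38*328) + 625) = 1/((-203943 + 107584 - 12464) + 625) = 1/(-108823 + 625) = 1/(-108198) = -1/108198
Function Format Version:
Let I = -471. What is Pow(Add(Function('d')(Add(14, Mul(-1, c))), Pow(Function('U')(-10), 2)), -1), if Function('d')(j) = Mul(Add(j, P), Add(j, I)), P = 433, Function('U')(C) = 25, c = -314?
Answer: Rational(-1, 108198) ≈ -9.2423e-6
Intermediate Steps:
Function('d')(j) = Mul(Add(-471, j), Add(433, j)) (Function('d')(j) = Mul(Add(j, 433), Add(j, -471)) = Mul(Add(433, j), Add(-471, j)) = Mul(Add(-471, j), Add(433, j)))
Pow(Add(Function('d')(Add(14, Mul(-1, c))), Pow(Function('U')(-10), 2)), -1) = Pow(Add(Add(-203943, Pow(Add(14, Mul(-1, -314)), 2), Mul(-38, Add(14, Mul(-1, -314)))), Pow(25, 2)), -1) = Pow(Add(Add(-203943, Pow(Add(14, 314), 2), Mul(-38, Add(14, 314))), 625), -1) = Pow(Add(Add(-203943, Pow(328, 2), Mul(-38, 328)), 625), -1) = Pow(Add(Add(-203943, 107584, -12464), 625), -1) = Pow(Add(-108823, 625), -1) = Pow(-108198, -1) = Rational(-1, 108198)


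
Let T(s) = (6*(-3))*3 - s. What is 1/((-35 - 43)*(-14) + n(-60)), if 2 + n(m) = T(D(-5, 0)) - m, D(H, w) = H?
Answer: 1/1101 ≈ 0.00090826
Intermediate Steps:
T(s) = -54 - s (T(s) = -18*3 - s = -54 - s)
n(m) = -51 - m (n(m) = -2 + ((-54 - 1*(-5)) - m) = -2 + ((-54 + 5) - m) = -2 + (-49 - m) = -51 - m)
1/((-35 - 43)*(-14) + n(-60)) = 1/((-35 - 43)*(-14) + (-51 - 1*(-60))) = 1/(-78*(-14) + (-51 + 60)) = 1/(1092 + 9) = 1/1101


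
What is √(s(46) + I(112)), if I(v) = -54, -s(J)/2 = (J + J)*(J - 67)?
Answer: √3810 ≈ 61.725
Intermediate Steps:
s(J) = -4*J*(-67 + J) (s(J) = -2*(J + J)*(J - 67) = -2*2*J*(-67 + J) = -4*J*(-67 + J))
√(s(46) + I(112)) = √(4*46*(67 - 1*46) - 54) = √(4*46*(67 - 46) - 54) = √(4*46*21 - 54) = √(3864 - 54) = √3810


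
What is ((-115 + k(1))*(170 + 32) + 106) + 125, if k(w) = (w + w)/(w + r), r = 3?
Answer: -22898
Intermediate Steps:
k(w) = 2*w/(3 + w) (k(w) = (w + w)/(w + 3) = (2*w)/(3 + w) = 2*w/(3 + w))
((-115 + k(1))*(170 + 32) + 106) + 125 = ((-115 + 2*1/(3 + 1))*(170 + 32) + 106) + 125 = ((-115 + 2*1/4)*202 + 106) + 125 = ((-115 + 2*1*(¼))*202 + 106) + 125 = ((-115 + ½)*202 + 106) + 125 = (-229/2*202 + 106) + 125 = (-23129 + 106) + 125 = -23023 + 125 = -22898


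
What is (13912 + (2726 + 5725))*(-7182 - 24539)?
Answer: -709376723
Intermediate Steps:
(13912 + (2726 + 5725))*(-7182 - 24539) = (13912 + 8451)*(-31721) = 22363*(-31721) = -709376723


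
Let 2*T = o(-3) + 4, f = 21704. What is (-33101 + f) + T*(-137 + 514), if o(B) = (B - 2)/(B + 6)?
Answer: -65743/6 ≈ -10957.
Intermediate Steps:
o(B) = (-2 + B)/(6 + B)
T = 7/6 (T = ((-2 - 3)/(6 - 3) + 4)/2 = (-5/3 + 4)/2 = (½)*(7/3) = 7/6 ≈ 1.1667)
(-33101 + f) + T*(-137 + 514) = (-33101 + 21704) + 7*(-137 + 514)/6 = -11397 + (7/6)*377 = -11397 + 2639/6 = -65743/6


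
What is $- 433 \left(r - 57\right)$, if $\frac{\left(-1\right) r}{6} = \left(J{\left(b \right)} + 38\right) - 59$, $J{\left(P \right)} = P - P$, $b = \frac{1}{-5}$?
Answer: $-29877$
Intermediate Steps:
$b = - \frac{1}{5} \approx -0.2$
$J{\left(P \right)} = 0$
$r = 126$ ($r = - 6 \left(\left(0 + 38\right) - 59\right) = - 6 \left(38 - 59\right) = \left(-6\right) \left(-21\right) = 126$)
$- 433 \left(r - 57\right) = - 433 \left(126 - 57\right) = \left(-433\right) 69 = -29877$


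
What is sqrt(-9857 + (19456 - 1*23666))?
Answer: 3*I*sqrt(1563) ≈ 118.6*I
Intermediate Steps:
sqrt(-9857 + (19456 - 1*23666)) = sqrt(-9857 + (19456 - 23666)) = sqrt(-9857 - 4210) = sqrt(-14067) = 3*I*sqrt(1563)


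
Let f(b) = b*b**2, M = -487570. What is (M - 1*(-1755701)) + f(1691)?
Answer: 4836650502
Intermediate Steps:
f(b) = b**3
(M - 1*(-1755701)) + f(1691) = (-487570 - 1*(-1755701)) + 1691**3 = (-487570 + 1755701) + 4835382371 = 1268131 + 4835382371 = 4836650502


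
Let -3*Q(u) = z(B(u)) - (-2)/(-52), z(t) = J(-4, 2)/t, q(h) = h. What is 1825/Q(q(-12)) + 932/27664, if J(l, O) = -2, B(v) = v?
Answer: -295347547/6916 ≈ -42705.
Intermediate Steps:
z(t) = -2/t
Q(u) = 1/78 + 2/(3*u) (Q(u) = -(-2/u - (-2)/(-52))/3 = -(-2/u - (-2)*(-1)/52)/3 = -(-2/u - 1*1/26)/3 = -(-2/u - 1/26)/3 = -(-1/26 - 2/u)/3 = 1/78 + 2/(3*u))
1825/Q(q(-12)) + 932/27664 = 1825/(((1/78)*(52 - 12)/(-12))) + 932/27664 = 1825/(((1/78)*(-1/12)*40)) + 932*(1/27664) = 1825/(-5/117) + 233/6916 = 1825*(-117/5) + 233/6916 = -42705 + 233/6916 = -295347547/6916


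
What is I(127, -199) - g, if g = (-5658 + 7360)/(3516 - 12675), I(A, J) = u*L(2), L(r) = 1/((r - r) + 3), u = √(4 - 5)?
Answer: 1702/9159 + I/3 ≈ 0.18583 + 0.33333*I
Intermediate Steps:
u = I (u = √(-1) = I ≈ 1.0*I)
L(r) = ⅓ (L(r) = 1/(0 + 3) = 1/3 = ⅓)
I(A, J) = I/3 (I(A, J) = I*(⅓) = I/3)
g = -1702/9159 (g = 1702/(-9159) = 1702*(-1/9159) = -1702/9159 ≈ -0.18583)
I(127, -199) - g = I/3 - 1*(-1702/9159) = I/3 + 1702/9159 = 1702/9159 + I/3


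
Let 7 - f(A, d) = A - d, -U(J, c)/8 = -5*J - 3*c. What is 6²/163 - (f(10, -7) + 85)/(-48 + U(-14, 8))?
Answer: 27201/67808 ≈ 0.40115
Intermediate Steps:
U(J, c) = 24*c + 40*J (U(J, c) = -8*(-5*J - 3*c) = 24*c + 40*J)
f(A, d) = 7 + d - A (f(A, d) = 7 - (A - d) = 7 + (d - A) = 7 + d - A)
6²/163 - (f(10, -7) + 85)/(-48 + U(-14, 8)) = 6²/163 - ((7 - 7 - 1*10) + 85)/(-48 + (24*8 + 40*(-14))) = 36*(1/163) - ((7 - 7 - 10) + 85)/(-48 + (192 - 560)) = 36/163 - (-10 + 85)/(-48 - 368) = 36/163 - 75/(-416) = 36/163 - 75*(-1)/416 = 36/163 - 1*(-75/416) = 36/163 + 75/416 = 27201/67808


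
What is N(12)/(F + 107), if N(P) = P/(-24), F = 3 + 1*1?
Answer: -1/222 ≈ -0.0045045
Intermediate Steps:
F = 4 (F = 3 + 1 = 4)
N(P) = -P/24 (N(P) = P*(-1/24) = -P/24)
N(12)/(F + 107) = (-1/24*12)/(4 + 107) = -½/111 = -½*1/111 = -1/222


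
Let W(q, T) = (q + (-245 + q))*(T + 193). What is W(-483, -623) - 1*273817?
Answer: 246913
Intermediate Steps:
W(q, T) = (-245 + 2*q)*(193 + T)
W(-483, -623) - 1*273817 = (-47285 - 245*(-623) + 386*(-483) + 2*(-623)*(-483)) - 1*273817 = (-47285 + 152635 - 186438 + 601818) - 273817 = 520730 - 273817 = 246913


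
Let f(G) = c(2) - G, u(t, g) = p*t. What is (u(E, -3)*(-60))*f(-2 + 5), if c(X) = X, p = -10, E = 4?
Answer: -2400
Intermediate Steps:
u(t, g) = -10*t
f(G) = 2 - G
(u(E, -3)*(-60))*f(-2 + 5) = (-10*4*(-60))*(2 - (-2 + 5)) = (-40*(-60))*(2 - 1*3) = 2400*(2 - 3) = 2400*(-1) = -2400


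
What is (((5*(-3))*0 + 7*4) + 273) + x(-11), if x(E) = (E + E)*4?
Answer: 213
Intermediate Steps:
x(E) = 8*E (x(E) = (2*E)*4 = 8*E)
(((5*(-3))*0 + 7*4) + 273) + x(-11) = (((5*(-3))*0 + 7*4) + 273) + 8*(-11) = ((-15*0 + 28) + 273) - 88 = ((0 + 28) + 273) - 88 = (28 + 273) - 88 = 301 - 88 = 213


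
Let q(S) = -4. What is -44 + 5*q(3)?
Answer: -64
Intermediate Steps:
-44 + 5*q(3) = -44 + 5*(-4) = -44 - 20 = -64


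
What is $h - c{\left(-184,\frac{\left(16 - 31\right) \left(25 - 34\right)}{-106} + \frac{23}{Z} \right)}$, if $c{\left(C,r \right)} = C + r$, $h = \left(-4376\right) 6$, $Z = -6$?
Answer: $- \frac{4144636}{159} \approx -26067.0$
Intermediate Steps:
$h = -26256$
$h - c{\left(-184,\frac{\left(16 - 31\right) \left(25 - 34\right)}{-106} + \frac{23}{Z} \right)} = -26256 - \left(-184 + \left(\frac{\left(16 - 31\right) \left(25 - 34\right)}{-106} + \frac{23}{-6}\right)\right) = -26256 - \left(-184 + \left(\left(-15\right) \left(-9\right) \left(- \frac{1}{106}\right) + 23 \left(- \frac{1}{6}\right)\right)\right) = -26256 - \left(-184 + \left(135 \left(- \frac{1}{106}\right) - \frac{23}{6}\right)\right) = -26256 - \left(-184 - \frac{812}{159}\right) = -26256 - - \frac{30068}{159} = -26256 + \frac{30068}{159} = - \frac{4144636}{159}$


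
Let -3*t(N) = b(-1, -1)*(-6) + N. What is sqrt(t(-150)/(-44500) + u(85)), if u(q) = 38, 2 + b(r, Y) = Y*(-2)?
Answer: sqrt(30098910)/890 ≈ 6.1643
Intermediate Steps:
b(r, Y) = -2 - 2*Y (b(r, Y) = -2 + Y*(-2) = -2 - 2*Y)
t(N) = -N/3 (t(N) = -((-2 - 2*(-1))*(-6) + N)/3 = -((-2 + 2)*(-6) + N)/3 = -(0*(-6) + N)/3 = -(0 + N)/3 = -N/3)
sqrt(t(-150)/(-44500) + u(85)) = sqrt(-1/3*(-150)/(-44500) + 38) = sqrt(50*(-1/44500) + 38) = sqrt(-1/890 + 38) = sqrt(33819/890) = sqrt(30098910)/890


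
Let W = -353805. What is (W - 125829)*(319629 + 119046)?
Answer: -210403444950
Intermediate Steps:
(W - 125829)*(319629 + 119046) = (-353805 - 125829)*(319629 + 119046) = -479634*438675 = -210403444950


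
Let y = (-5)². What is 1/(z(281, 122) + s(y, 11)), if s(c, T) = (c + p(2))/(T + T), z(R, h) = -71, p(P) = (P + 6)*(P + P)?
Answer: -22/1505 ≈ -0.014618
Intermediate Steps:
p(P) = 2*P*(6 + P) (p(P) = (6 + P)*(2*P) = 2*P*(6 + P))
y = 25
s(c, T) = (32 + c)/(2*T) (s(c, T) = (c + 2*2*(6 + 2))/(T + T) = (c + 2*2*8)/((2*T)) = (c + 32)*(1/(2*T)) = (32 + c)*(1/(2*T)) = (32 + c)/(2*T))
1/(z(281, 122) + s(y, 11)) = 1/(-71 + (½)*(32 + 25)/11) = 1/(-71 + (½)*(1/11)*57) = 1/(-71 + 57/22) = 1/(-1505/22) = -22/1505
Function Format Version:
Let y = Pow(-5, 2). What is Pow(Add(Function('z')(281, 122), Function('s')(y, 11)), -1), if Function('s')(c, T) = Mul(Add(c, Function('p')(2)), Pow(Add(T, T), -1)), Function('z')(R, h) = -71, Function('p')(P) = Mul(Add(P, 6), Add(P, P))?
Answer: Rational(-22, 1505) ≈ -0.014618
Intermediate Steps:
Function('p')(P) = Mul(2, P, Add(6, P)) (Function('p')(P) = Mul(Add(6, P), Mul(2, P)) = Mul(2, P, Add(6, P)))
y = 25
Function('s')(c, T) = Mul(Rational(1, 2), Pow(T, -1), Add(32, c)) (Function('s')(c, T) = Mul(Add(c, Mul(2, 2, Add(6, 2))), Pow(Add(T, T), -1)) = Mul(Add(c, Mul(2, 2, 8)), Pow(Mul(2, T), -1)) = Mul(Add(c, 32), Mul(Rational(1, 2), Pow(T, -1))) = Mul(Add(32, c), Mul(Rational(1, 2), Pow(T, -1))) = Mul(Rational(1, 2), Pow(T, -1), Add(32, c)))
Pow(Add(Function('z')(281, 122), Function('s')(y, 11)), -1) = Pow(Add(-71, Mul(Rational(1, 2), Pow(11, -1), Add(32, 25))), -1) = Pow(Add(-71, Mul(Rational(1, 2), Rational(1, 11), 57)), -1) = Pow(Add(-71, Rational(57, 22)), -1) = Pow(Rational(-1505, 22), -1) = Rational(-22, 1505)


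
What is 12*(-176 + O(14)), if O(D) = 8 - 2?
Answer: -2040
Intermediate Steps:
O(D) = 6
12*(-176 + O(14)) = 12*(-176 + 6) = 12*(-170) = -2040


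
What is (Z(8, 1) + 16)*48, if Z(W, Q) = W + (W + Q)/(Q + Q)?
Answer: 1368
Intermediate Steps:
Z(W, Q) = W + (Q + W)/(2*Q) (Z(W, Q) = W + (Q + W)/((2*Q)) = W + (Q + W)*(1/(2*Q)) = W + (Q + W)/(2*Q))
(Z(8, 1) + 16)*48 = ((1/2 + 8 + (1/2)*8/1) + 16)*48 = ((1/2 + 8 + (1/2)*8*1) + 16)*48 = ((1/2 + 8 + 4) + 16)*48 = (25/2 + 16)*48 = (57/2)*48 = 1368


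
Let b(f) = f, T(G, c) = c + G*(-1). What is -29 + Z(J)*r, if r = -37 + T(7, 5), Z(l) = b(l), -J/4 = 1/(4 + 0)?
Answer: 10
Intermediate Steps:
T(G, c) = c - G
J = -1 (J = -4/(4 + 0) = -4/4 = -4*¼ = -1)
Z(l) = l
r = -39 (r = -37 + (5 - 1*7) = -37 + (5 - 7) = -37 - 2 = -39)
-29 + Z(J)*r = -29 - 1*(-39) = -29 + 39 = 10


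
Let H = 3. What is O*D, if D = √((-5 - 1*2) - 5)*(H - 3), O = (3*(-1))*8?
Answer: 0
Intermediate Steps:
O = -24 (O = -3*8 = -24)
D = 0 (D = √((-5 - 1*2) - 5)*(3 - 3) = √((-5 - 2) - 5)*0 = √(-7 - 5)*0 = √(-12)*0 = (2*I*√3)*0 = 0)
O*D = -24*0 = 0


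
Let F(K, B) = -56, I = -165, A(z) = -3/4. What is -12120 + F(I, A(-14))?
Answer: -12176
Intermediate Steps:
A(z) = -3/4 (A(z) = -3*1/4 = -3/4)
-12120 + F(I, A(-14)) = -12120 - 56 = -12176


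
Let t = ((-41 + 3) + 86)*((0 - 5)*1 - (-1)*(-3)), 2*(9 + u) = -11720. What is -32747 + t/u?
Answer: -192191759/5869 ≈ -32747.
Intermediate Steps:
u = -5869 (u = -9 + (1/2)*(-11720) = -9 - 5860 = -5869)
t = -384 (t = (-38 + 86)*(-5*1 - 1*3) = 48*(-5 - 3) = 48*(-8) = -384)
-32747 + t/u = -32747 - 384/(-5869) = -32747 - 384*(-1/5869) = -32747 + 384/5869 = -192191759/5869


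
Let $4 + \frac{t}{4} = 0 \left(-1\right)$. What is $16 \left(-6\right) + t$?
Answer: $-112$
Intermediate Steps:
$t = -16$ ($t = -16 + 4 \cdot 0 \left(-1\right) = -16 + 4 \cdot 0 = -16 + 0 = -16$)
$16 \left(-6\right) + t = 16 \left(-6\right) - 16 = -96 - 16 = -112$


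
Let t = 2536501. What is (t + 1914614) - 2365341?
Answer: 2085774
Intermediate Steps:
(t + 1914614) - 2365341 = (2536501 + 1914614) - 2365341 = 4451115 - 2365341 = 2085774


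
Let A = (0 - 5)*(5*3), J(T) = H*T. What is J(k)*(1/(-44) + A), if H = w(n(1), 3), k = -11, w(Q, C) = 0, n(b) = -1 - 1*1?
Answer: 0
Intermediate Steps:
n(b) = -2 (n(b) = -1 - 1 = -2)
H = 0
J(T) = 0 (J(T) = 0*T = 0)
A = -75 (A = -5*15 = -75)
J(k)*(1/(-44) + A) = 0*(1/(-44) - 75) = 0*(-1/44 - 75) = 0*(-3301/44) = 0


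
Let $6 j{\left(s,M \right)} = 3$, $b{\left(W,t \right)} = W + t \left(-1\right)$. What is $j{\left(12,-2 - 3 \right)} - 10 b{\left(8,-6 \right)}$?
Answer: $- \frac{279}{2} \approx -139.5$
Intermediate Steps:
$b{\left(W,t \right)} = W - t$
$j{\left(s,M \right)} = \frac{1}{2}$ ($j{\left(s,M \right)} = \frac{1}{6} \cdot 3 = \frac{1}{2}$)
$j{\left(12,-2 - 3 \right)} - 10 b{\left(8,-6 \right)} = \frac{1}{2} - 10 \left(8 - -6\right) = \frac{1}{2} - 10 \left(8 + 6\right) = \frac{1}{2} - 140 = - \frac{279}{2}$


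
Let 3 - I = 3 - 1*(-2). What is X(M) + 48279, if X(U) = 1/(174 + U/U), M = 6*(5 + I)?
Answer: 8448826/175 ≈ 48279.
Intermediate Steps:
I = -2 (I = 3 - (3 - 1*(-2)) = 3 - (3 + 2) = 3 - 1*5 = 3 - 5 = -2)
M = 18 (M = 6*(5 - 2) = 6*3 = 18)
X(U) = 1/175 (X(U) = 1/(174 + 1) = 1/175)
X(M) + 48279 = 1/175 + 48279 = 8448826/175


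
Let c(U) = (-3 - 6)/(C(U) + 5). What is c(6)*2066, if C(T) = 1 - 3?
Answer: -6198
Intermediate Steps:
C(T) = -2
c(U) = -3 (c(U) = (-3 - 6)/(-2 + 5) = -9/3 = -9*⅓ = -3)
c(6)*2066 = -3*2066 = -6198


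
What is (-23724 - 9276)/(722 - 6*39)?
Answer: -4125/61 ≈ -67.623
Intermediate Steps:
(-23724 - 9276)/(722 - 6*39) = -33000/(722 - 234) = -33000/488 = -33000*1/488 = -4125/61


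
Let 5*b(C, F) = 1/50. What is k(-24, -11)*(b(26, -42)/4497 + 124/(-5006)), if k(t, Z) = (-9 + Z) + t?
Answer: 1533421934/1406998875 ≈ 1.0899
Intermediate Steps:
k(t, Z) = -9 + Z + t
b(C, F) = 1/250 (b(C, F) = (1/5)/50 = (1/5)*(1/50) = 1/250)
k(-24, -11)*(b(26, -42)/4497 + 124/(-5006)) = (-9 - 11 - 24)*((1/250)/4497 + 124/(-5006)) = -44*((1/250)*(1/4497) + 124*(-1/5006)) = -44*(1/1124250 - 62/2503) = -44*(-69700997/2813997750) = 1533421934/1406998875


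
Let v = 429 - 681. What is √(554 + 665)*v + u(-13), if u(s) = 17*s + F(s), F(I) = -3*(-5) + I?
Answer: -219 - 252*√1219 ≈ -9017.4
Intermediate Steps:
v = -252
F(I) = 15 + I
u(s) = 15 + 18*s (u(s) = 17*s + (15 + s) = 15 + 18*s)
√(554 + 665)*v + u(-13) = √(554 + 665)*(-252) + (15 + 18*(-13)) = √1219*(-252) + (15 - 234) = -252*√1219 - 219 = -219 - 252*√1219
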